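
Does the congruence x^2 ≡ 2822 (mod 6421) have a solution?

Factor out 2: 2822 = 2·1411. Since 6421 ≡ 5 (mod 8), (2/6421) = -1. Now have -(1411/6421).
6421 ≡ 1 (mod 4), so quadratic reciprocity gives (1411/6421) = (6421/1411). Reduce: 6421 ≡ 777 (mod 1411). Now have -(777/1411).
777 ≡ 1 (mod 4), so quadratic reciprocity gives (777/1411) = (1411/777). Reduce: 1411 ≡ 634 (mod 777). Now have -(634/777).
Factor out 2: 634 = 2·317. Since 777 ≡ 1 (mod 8), (2/777) = +1. Now have -(317/777).
317 ≡ 1 (mod 4), so quadratic reciprocity gives (317/777) = (777/317). Reduce: 777 ≡ 143 (mod 317). Now have -(143/317).
317 ≡ 1 (mod 4), so quadratic reciprocity gives (143/317) = (317/143). Reduce: 317 ≡ 31 (mod 143). Now have -(31/143).
Both 31 ≡ 3 and 143 ≡ 3 (mod 4), so reciprocity gives (31/143) = -(143/31). Reduce: 143 ≡ 19 (mod 31). Now have (19/31).
Both 19 ≡ 3 and 31 ≡ 3 (mod 4), so reciprocity gives (19/31) = -(31/19). Reduce: 31 ≡ 12 (mod 19). Now have -(12/19).
Factor out 2: 12 = 2^2·3. Since 19 ≡ 3 (mod 8), (2/19) = -1, and (2/19)^2 = +1. Now have -(3/19).
Both 3 ≡ 3 and 19 ≡ 3 (mod 4), so reciprocity gives (3/19) = -(19/3). Reduce: 19 ≡ 1 (mod 3). Now have (1/3).
(1/3) = 1. Collecting the sign factors: 1.
The Legendre symbol is 1, so x^2 ≡ 2822 (mod 6421) has solution.

yes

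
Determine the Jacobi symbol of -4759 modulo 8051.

Reduce the numerator: -4759 ≡ 3292 (mod 8051), so (-4759/8051) = (3292/8051).
Factor out 2: 3292 = 2^2·823. Since 8051 ≡ 3 (mod 8), (2/8051) = -1, and (2/8051)^2 = +1. Now have (823/8051).
Both 823 ≡ 3 and 8051 ≡ 3 (mod 4), so reciprocity gives (823/8051) = -(8051/823). Reduce: 8051 ≡ 644 (mod 823). Now have -(644/823).
Factor out 2: 644 = 2^2·161. Since 823 ≡ 7 (mod 8), (2/823) = +1, and (2/823)^2 = +1. Now have -(161/823).
161 ≡ 1 (mod 4), so quadratic reciprocity gives (161/823) = (823/161). Reduce: 823 ≡ 18 (mod 161). Now have -(18/161).
Factor out 2: 18 = 2·9. Since 161 ≡ 1 (mod 8), (2/161) = +1. Now have -(9/161).
9 ≡ 1 (mod 4), so quadratic reciprocity gives (9/161) = (161/9). Reduce: 161 ≡ 8 (mod 9). Now have -(8/9).
Factor out 2: 8 = 2^3. Since 9 ≡ 1 (mod 8), (2/9) = +1, and (2/9)^3 = +1. Now have -(1/9).
(1/9) = 1. Collecting the sign factors: -1.

-1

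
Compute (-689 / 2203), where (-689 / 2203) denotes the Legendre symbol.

Reduce the numerator: -689 ≡ 1514 (mod 2203), so (-689 / 2203) = (1514 / 2203).
Factor out 2: 1514 = 2·757. Since 2203 ≡ 3 (mod 8), (2 / 2203) = -1. Now have -(757 / 2203).
757 ≡ 1 (mod 4), so quadratic reciprocity gives (757 / 2203) = (2203 / 757). Reduce: 2203 ≡ 689 (mod 757). Now have -(689 / 757).
689 ≡ 1 (mod 4), so quadratic reciprocity gives (689 / 757) = (757 / 689). Reduce: 757 ≡ 68 (mod 689). Now have -(68 / 689).
Factor out 2: 68 = 2^2·17. Since 689 ≡ 1 (mod 8), (2 / 689) = +1, and (2 / 689)^2 = +1. Now have -(17 / 689).
17 ≡ 1 (mod 4), so quadratic reciprocity gives (17 / 689) = (689 / 17). Reduce: 689 ≡ 9 (mod 17). Now have -(9 / 17).
9 ≡ 1 (mod 4), so quadratic reciprocity gives (9 / 17) = (17 / 9). Reduce: 17 ≡ 8 (mod 9). Now have -(8 / 9).
Factor out 2: 8 = 2^3. Since 9 ≡ 1 (mod 8), (2 / 9) = +1, and (2 / 9)^3 = +1. Now have -(1 / 9).
(1 / 9) = 1. Collecting the sign factors: -1.

-1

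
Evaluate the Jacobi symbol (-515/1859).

-1

Reduce the numerator: -515 ≡ 1344 (mod 1859), so (-515/1859) = (1344/1859).
Factor out 2: 1344 = 2^6·21. Since 1859 ≡ 3 (mod 8), (2/1859) = -1, and (2/1859)^6 = +1. Now have (21/1859).
21 ≡ 1 (mod 4), so quadratic reciprocity gives (21/1859) = (1859/21). Reduce: 1859 ≡ 11 (mod 21). Now have (11/21).
21 ≡ 1 (mod 4), so quadratic reciprocity gives (11/21) = (21/11). Reduce: 21 ≡ 10 (mod 11). Now have (10/11).
Factor out 2: 10 = 2·5. Since 11 ≡ 3 (mod 8), (2/11) = -1. Now have -(5/11).
5 ≡ 1 (mod 4), so quadratic reciprocity gives (5/11) = (11/5). Reduce: 11 ≡ 1 (mod 5). Now have -(1/5).
(1/5) = 1. Collecting the sign factors: -1.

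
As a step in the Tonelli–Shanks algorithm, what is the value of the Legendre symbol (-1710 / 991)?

-1

(-1710 / 991)
  = -(1710 / 991)    [991 ≡ 3 mod 4 ⇒ (-1 / 991) = -1]
  = -(719 / 991)    [1710 ≡ 719 mod 991]
  = (991 / 719)    [QR: both ≡ 3 mod 4, sign flips]
  = (272 / 719)    [991 ≡ 272 mod 719]
  = (17 / 719)    [719 ≡ 7 mod 8 ⇒ (2 / 719)^4 = +1]
  = (719 / 17)    [QR: 17 ≡ 1 mod 4, sign kept]
  = (5 / 17)    [719 ≡ 5 mod 17]
  = (17 / 5)    [QR: 5 ≡ 1 mod 4, sign kept]
  = (2 / 5)    [17 ≡ 2 mod 5]
  = -(1 / 5)    [5 ≡ 5 mod 8 ⇒ (2 / 5) = -1]
  = -1    [(1 / 5) = 1]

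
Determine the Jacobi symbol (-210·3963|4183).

By multiplicativity, (-210·3963|4183) = (-210|4183)·(3963|4183).
First factor (-210|4183):
(-210|4183)
  = (3973|4183)    [-210 ≡ 3973 mod 4183]
  = (4183|3973)    [QR: 3973 ≡ 1 mod 4, sign kept]
  = (210|3973)    [4183 ≡ 210 mod 3973]
  = -(105|3973)    [3973 ≡ 5 mod 8 ⇒ (2|3973) = -1]
  = -(3973|105)    [QR: 105 ≡ 1 mod 4, sign kept]
  = -(88|105)    [3973 ≡ 88 mod 105]
  = -(11|105)    [105 ≡ 1 mod 8 ⇒ (2|105)^3 = +1]
  = -(105|11)    [QR: 105 ≡ 1 mod 4, sign kept]
  = -(6|11)    [105 ≡ 6 mod 11]
  = (3|11)    [11 ≡ 3 mod 8 ⇒ (2|11) = -1]
  = -(11|3)    [QR: both ≡ 3 mod 4, sign flips]
  = -(2|3)    [11 ≡ 2 mod 3]
  = (1|3)    [3 ≡ 3 mod 8 ⇒ (2|3) = -1]
  = 1    [(1|3) = 1]
Second factor (3963|4183):
(3963|4183)
  = -(4183|3963)    [QR: both ≡ 3 mod 4, sign flips]
  = -(220|3963)    [4183 ≡ 220 mod 3963]
  = -(55|3963)    [3963 ≡ 3 mod 8 ⇒ (2|3963)^2 = +1]
  = (3963|55)    [QR: both ≡ 3 mod 4, sign flips]
  = (3|55)    [3963 ≡ 3 mod 55]
  = -(55|3)    [QR: both ≡ 3 mod 4, sign flips]
  = -(1|3)    [55 ≡ 1 mod 3]
  = -1    [(1|3) = 1]
Product: (1)·(-1) = -1.

-1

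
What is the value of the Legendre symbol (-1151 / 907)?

Pull out -1: (-1151 / 907) = (-1 / 907)·(1151 / 907). Since 907 ≡ 3 (mod 4), (-1 / 907) = -1. Now have -(1151 / 907).
Reduce the numerator: 1151 ≡ 244 (mod 907), so (1151 / 907) = (244 / 907).
Factor out 2: 244 = 2^2·61. Since 907 ≡ 3 (mod 8), (2 / 907) = -1, and (2 / 907)^2 = +1. Now have -(61 / 907).
61 ≡ 1 (mod 4), so quadratic reciprocity gives (61 / 907) = (907 / 61). Reduce: 907 ≡ 53 (mod 61). Now have -(53 / 61).
53 ≡ 1 (mod 4), so quadratic reciprocity gives (53 / 61) = (61 / 53). Reduce: 61 ≡ 8 (mod 53). Now have -(8 / 53).
Factor out 2: 8 = 2^3. Since 53 ≡ 5 (mod 8), (2 / 53) = -1, and (2 / 53)^3 = -1. Now have (1 / 53).
(1 / 53) = 1. Collecting the sign factors: 1.

1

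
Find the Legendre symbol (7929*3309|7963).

-1

By multiplicativity, (7929·3309|7963) = (7929|7963)·(3309|7963).
First factor (7929|7963):
(7929|7963)
  = (7963|7929)    [QR: 7929 ≡ 1 mod 4, sign kept]
  = (34|7929)    [7963 ≡ 34 mod 7929]
  = (17|7929)    [7929 ≡ 1 mod 8 ⇒ (2|7929) = +1]
  = (7929|17)    [QR: 17 ≡ 1 mod 4, sign kept]
  = (7|17)    [7929 ≡ 7 mod 17]
  = (17|7)    [QR: 17 ≡ 1 mod 4, sign kept]
  = (3|7)    [17 ≡ 3 mod 7]
  = -(7|3)    [QR: both ≡ 3 mod 4, sign flips]
  = -(1|3)    [7 ≡ 1 mod 3]
  = -1    [(1|3) = 1]
Second factor (3309|7963):
(3309|7963)
  = (7963|3309)    [QR: 3309 ≡ 1 mod 4, sign kept]
  = (1345|3309)    [7963 ≡ 1345 mod 3309]
  = (3309|1345)    [QR: 1345 ≡ 1 mod 4, sign kept]
  = (619|1345)    [3309 ≡ 619 mod 1345]
  = (1345|619)    [QR: 1345 ≡ 1 mod 4, sign kept]
  = (107|619)    [1345 ≡ 107 mod 619]
  = -(619|107)    [QR: both ≡ 3 mod 4, sign flips]
  = -(84|107)    [619 ≡ 84 mod 107]
  = -(21|107)    [107 ≡ 3 mod 8 ⇒ (2|107)^2 = +1]
  = -(107|21)    [QR: 21 ≡ 1 mod 4, sign kept]
  = -(2|21)    [107 ≡ 2 mod 21]
  = (1|21)    [21 ≡ 5 mod 8 ⇒ (2|21) = -1]
  = 1    [(1|21) = 1]
Product: (-1)·(1) = -1.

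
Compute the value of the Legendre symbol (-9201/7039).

Pull out -1: (-9201/7039) = (-1/7039)·(9201/7039). Since 7039 ≡ 3 (mod 4), (-1/7039) = -1. Now have -(9201/7039).
Reduce the numerator: 9201 ≡ 2162 (mod 7039), so (9201/7039) = (2162/7039).
Factor out 2: 2162 = 2·1081. Since 7039 ≡ 7 (mod 8), (2/7039) = +1. Now have -(1081/7039).
1081 ≡ 1 (mod 4), so quadratic reciprocity gives (1081/7039) = (7039/1081). Reduce: 7039 ≡ 553 (mod 1081). Now have -(553/1081).
553 ≡ 1 (mod 4), so quadratic reciprocity gives (553/1081) = (1081/553). Reduce: 1081 ≡ 528 (mod 553). Now have -(528/553).
Factor out 2: 528 = 2^4·33. Since 553 ≡ 1 (mod 8), (2/553) = +1, and (2/553)^4 = +1. Now have -(33/553).
33 ≡ 1 (mod 4), so quadratic reciprocity gives (33/553) = (553/33). Reduce: 553 ≡ 25 (mod 33). Now have -(25/33).
25 ≡ 1 (mod 4), so quadratic reciprocity gives (25/33) = (33/25). Reduce: 33 ≡ 8 (mod 25). Now have -(8/25).
Factor out 2: 8 = 2^3. Since 25 ≡ 1 (mod 8), (2/25) = +1, and (2/25)^3 = +1. Now have -(1/25).
(1/25) = 1. Collecting the sign factors: -1.

-1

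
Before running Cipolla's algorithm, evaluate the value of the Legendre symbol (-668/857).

(-668/857)
  = (189/857)    [-668 ≡ 189 mod 857]
  = (857/189)    [QR: 189 ≡ 1 mod 4, sign kept]
  = (101/189)    [857 ≡ 101 mod 189]
  = (189/101)    [QR: 101 ≡ 1 mod 4, sign kept]
  = (88/101)    [189 ≡ 88 mod 101]
  = -(11/101)    [101 ≡ 5 mod 8 ⇒ (2/101)^3 = -1]
  = -(101/11)    [QR: 101 ≡ 1 mod 4, sign kept]
  = -(2/11)    [101 ≡ 2 mod 11]
  = (1/11)    [11 ≡ 3 mod 8 ⇒ (2/11) = -1]
  = 1    [(1/11) = 1]

1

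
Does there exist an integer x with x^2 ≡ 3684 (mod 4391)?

no

Factor out 2: 3684 = 2^2·921. Since 4391 ≡ 7 (mod 8), (2/4391) = +1, and (2/4391)^2 = +1. Now have (921/4391).
921 ≡ 1 (mod 4), so quadratic reciprocity gives (921/4391) = (4391/921). Reduce: 4391 ≡ 707 (mod 921). Now have (707/921).
921 ≡ 1 (mod 4), so quadratic reciprocity gives (707/921) = (921/707). Reduce: 921 ≡ 214 (mod 707). Now have (214/707).
Factor out 2: 214 = 2·107. Since 707 ≡ 3 (mod 8), (2/707) = -1. Now have -(107/707).
Both 107 ≡ 3 and 707 ≡ 3 (mod 4), so reciprocity gives (107/707) = -(707/107). Reduce: 707 ≡ 65 (mod 107). Now have (65/107).
65 ≡ 1 (mod 4), so quadratic reciprocity gives (65/107) = (107/65). Reduce: 107 ≡ 42 (mod 65). Now have (42/65).
Factor out 2: 42 = 2·21. Since 65 ≡ 1 (mod 8), (2/65) = +1. Now have (21/65).
21 ≡ 1 (mod 4), so quadratic reciprocity gives (21/65) = (65/21). Reduce: 65 ≡ 2 (mod 21). Now have (2/21).
Factor out 2: 2 = 2. Since 21 ≡ 5 (mod 8), (2/21) = -1. Now have -(1/21).
(1/21) = 1. Collecting the sign factors: -1.
(3684/4391) = -1, and 4391 is prime, so 3684 is not a quadratic residue mod 4391.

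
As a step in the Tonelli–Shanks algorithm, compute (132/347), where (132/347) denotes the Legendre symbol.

(132/347)
  = (33/347)    [347 ≡ 3 mod 8 ⇒ (2/347)^2 = +1]
  = (347/33)    [QR: 33 ≡ 1 mod 4, sign kept]
  = (17/33)    [347 ≡ 17 mod 33]
  = (33/17)    [QR: 17 ≡ 1 mod 4, sign kept]
  = (16/17)    [33 ≡ 16 mod 17]
  = (1/17)    [17 ≡ 1 mod 8 ⇒ (2/17)^4 = +1]
  = 1    [(1/17) = 1]

1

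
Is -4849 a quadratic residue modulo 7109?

no

(-4849/7109)
  = (4849/7109)    [7109 ≡ 1 mod 4 ⇒ (-1/7109) = +1]
  = (7109/4849)    [QR: 4849 ≡ 1 mod 4, sign kept]
  = (2260/4849)    [7109 ≡ 2260 mod 4849]
  = (565/4849)    [4849 ≡ 1 mod 8 ⇒ (2/4849)^2 = +1]
  = (4849/565)    [QR: 565 ≡ 1 mod 4, sign kept]
  = (329/565)    [4849 ≡ 329 mod 565]
  = (565/329)    [QR: 329 ≡ 1 mod 4, sign kept]
  = (236/329)    [565 ≡ 236 mod 329]
  = (59/329)    [329 ≡ 1 mod 8 ⇒ (2/329)^2 = +1]
  = (329/59)    [QR: 329 ≡ 1 mod 4, sign kept]
  = (34/59)    [329 ≡ 34 mod 59]
  = -(17/59)    [59 ≡ 3 mod 8 ⇒ (2/59) = -1]
  = -(59/17)    [QR: 17 ≡ 1 mod 4, sign kept]
  = -(8/17)    [59 ≡ 8 mod 17]
  = -(1/17)    [17 ≡ 1 mod 8 ⇒ (2/17)^3 = +1]
  = -1    [(1/17) = 1]
The Legendre symbol is -1, so x^2 ≡ -4849 (mod 7109) has no solution.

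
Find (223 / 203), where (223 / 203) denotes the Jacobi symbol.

-1

Reduce the numerator: 223 ≡ 20 (mod 203), so (223 / 203) = (20 / 203).
Factor out 2: 20 = 2^2·5. Since 203 ≡ 3 (mod 8), (2 / 203) = -1, and (2 / 203)^2 = +1. Now have (5 / 203).
5 ≡ 1 (mod 4), so quadratic reciprocity gives (5 / 203) = (203 / 5). Reduce: 203 ≡ 3 (mod 5). Now have (3 / 5).
5 ≡ 1 (mod 4), so quadratic reciprocity gives (3 / 5) = (5 / 3). Reduce: 5 ≡ 2 (mod 3). Now have (2 / 3).
Factor out 2: 2 = 2. Since 3 ≡ 3 (mod 8), (2 / 3) = -1. Now have -(1 / 3).
(1 / 3) = 1. Collecting the sign factors: -1.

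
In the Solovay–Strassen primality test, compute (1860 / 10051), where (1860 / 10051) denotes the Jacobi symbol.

(1860 / 10051)
  = (465 / 10051)    [10051 ≡ 3 mod 8 ⇒ (2 / 10051)^2 = +1]
  = (10051 / 465)    [QR: 465 ≡ 1 mod 4, sign kept]
  = (286 / 465)    [10051 ≡ 286 mod 465]
  = (143 / 465)    [465 ≡ 1 mod 8 ⇒ (2 / 465) = +1]
  = (465 / 143)    [QR: 465 ≡ 1 mod 4, sign kept]
  = (36 / 143)    [465 ≡ 36 mod 143]
  = (9 / 143)    [143 ≡ 7 mod 8 ⇒ (2 / 143)^2 = +1]
  = (143 / 9)    [QR: 9 ≡ 1 mod 4, sign kept]
  = (8 / 9)    [143 ≡ 8 mod 9]
  = (1 / 9)    [9 ≡ 1 mod 8 ⇒ (2 / 9)^3 = +1]
  = 1    [(1 / 9) = 1]

1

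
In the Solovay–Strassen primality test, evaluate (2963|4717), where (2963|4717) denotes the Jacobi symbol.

(2963|4717)
  = (4717|2963)    [QR: 4717 ≡ 1 mod 4, sign kept]
  = (1754|2963)    [4717 ≡ 1754 mod 2963]
  = -(877|2963)    [2963 ≡ 3 mod 8 ⇒ (2|2963) = -1]
  = -(2963|877)    [QR: 877 ≡ 1 mod 4, sign kept]
  = -(332|877)    [2963 ≡ 332 mod 877]
  = -(83|877)    [877 ≡ 5 mod 8 ⇒ (2|877)^2 = +1]
  = -(877|83)    [QR: 877 ≡ 1 mod 4, sign kept]
  = -(47|83)    [877 ≡ 47 mod 83]
  = (83|47)    [QR: both ≡ 3 mod 4, sign flips]
  = (36|47)    [83 ≡ 36 mod 47]
  = (9|47)    [47 ≡ 7 mod 8 ⇒ (2|47)^2 = +1]
  = (47|9)    [QR: 9 ≡ 1 mod 4, sign kept]
  = (2|9)    [47 ≡ 2 mod 9]
  = (1|9)    [9 ≡ 1 mod 8 ⇒ (2|9) = +1]
  = 1    [(1|9) = 1]

1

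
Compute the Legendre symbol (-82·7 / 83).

1

By multiplicativity, (-82·7 / 83) = (-82 / 83)·(7 / 83).
First factor (-82 / 83):
(-82 / 83)
  = (1 / 83)    [-82 ≡ 1 mod 83]
  = 1    [(1 / 83) = 1]
Second factor (7 / 83):
(7 / 83)
  = -(83 / 7)    [QR: both ≡ 3 mod 4, sign flips]
  = -(6 / 7)    [83 ≡ 6 mod 7]
  = -(3 / 7)    [7 ≡ 7 mod 8 ⇒ (2 / 7) = +1]
  = (7 / 3)    [QR: both ≡ 3 mod 4, sign flips]
  = (1 / 3)    [7 ≡ 1 mod 3]
  = 1    [(1 / 3) = 1]
Product: (1)·(1) = 1.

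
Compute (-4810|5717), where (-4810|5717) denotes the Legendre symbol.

-1

(-4810|5717)
  = (907|5717)    [-4810 ≡ 907 mod 5717]
  = (5717|907)    [QR: 5717 ≡ 1 mod 4, sign kept]
  = (275|907)    [5717 ≡ 275 mod 907]
  = -(907|275)    [QR: both ≡ 3 mod 4, sign flips]
  = -(82|275)    [907 ≡ 82 mod 275]
  = (41|275)    [275 ≡ 3 mod 8 ⇒ (2|275) = -1]
  = (275|41)    [QR: 41 ≡ 1 mod 4, sign kept]
  = (29|41)    [275 ≡ 29 mod 41]
  = (41|29)    [QR: 29 ≡ 1 mod 4, sign kept]
  = (12|29)    [41 ≡ 12 mod 29]
  = (3|29)    [29 ≡ 5 mod 8 ⇒ (2|29)^2 = +1]
  = (29|3)    [QR: 29 ≡ 1 mod 4, sign kept]
  = (2|3)    [29 ≡ 2 mod 3]
  = -(1|3)    [3 ≡ 3 mod 8 ⇒ (2|3) = -1]
  = -1    [(1|3) = 1]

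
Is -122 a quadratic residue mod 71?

Reduce the numerator: -122 ≡ 20 (mod 71), so (-122/71) = (20/71).
Factor out 2: 20 = 2^2·5. Since 71 ≡ 7 (mod 8), (2/71) = +1, and (2/71)^2 = +1. Now have (5/71).
5 ≡ 1 (mod 4), so quadratic reciprocity gives (5/71) = (71/5). Reduce: 71 ≡ 1 (mod 5). Now have (1/5).
(1/5) = 1. Collecting the sign factors: 1.
The Legendre symbol is 1, so x^2 ≡ -122 (mod 71) has solution.

yes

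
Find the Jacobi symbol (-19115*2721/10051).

-1

By multiplicativity, (-19115·2721/10051) = (-19115/10051)·(2721/10051).
First factor (-19115/10051):
Pull out -1: (-19115/10051) = (-1/10051)·(19115/10051). Since 10051 ≡ 3 (mod 4), (-1/10051) = -1. Now have -(19115/10051).
Reduce the numerator: 19115 ≡ 9064 (mod 10051), so (19115/10051) = (9064/10051).
Factor out 2: 9064 = 2^3·1133. Since 10051 ≡ 3 (mod 8), (2/10051) = -1, and (2/10051)^3 = -1. Now have (1133/10051).
1133 ≡ 1 (mod 4), so quadratic reciprocity gives (1133/10051) = (10051/1133). Reduce: 10051 ≡ 987 (mod 1133). Now have (987/1133).
1133 ≡ 1 (mod 4), so quadratic reciprocity gives (987/1133) = (1133/987). Reduce: 1133 ≡ 146 (mod 987). Now have (146/987).
Factor out 2: 146 = 2·73. Since 987 ≡ 3 (mod 8), (2/987) = -1. Now have -(73/987).
73 ≡ 1 (mod 4), so quadratic reciprocity gives (73/987) = (987/73). Reduce: 987 ≡ 38 (mod 73). Now have -(38/73).
Factor out 2: 38 = 2·19. Since 73 ≡ 1 (mod 8), (2/73) = +1. Now have -(19/73).
73 ≡ 1 (mod 4), so quadratic reciprocity gives (19/73) = (73/19). Reduce: 73 ≡ 16 (mod 19). Now have -(16/19).
Factor out 2: 16 = 2^4. Since 19 ≡ 3 (mod 8), (2/19) = -1, and (2/19)^4 = +1. Now have -(1/19).
(1/19) = 1. Collecting the sign factors: -1.
Second factor (2721/10051):
2721 ≡ 1 (mod 4), so quadratic reciprocity gives (2721/10051) = (10051/2721). Reduce: 10051 ≡ 1888 (mod 2721). Now have (1888/2721).
Factor out 2: 1888 = 2^5·59. Since 2721 ≡ 1 (mod 8), (2/2721) = +1, and (2/2721)^5 = +1. Now have (59/2721).
2721 ≡ 1 (mod 4), so quadratic reciprocity gives (59/2721) = (2721/59). Reduce: 2721 ≡ 7 (mod 59). Now have (7/59).
Both 7 ≡ 3 and 59 ≡ 3 (mod 4), so reciprocity gives (7/59) = -(59/7). Reduce: 59 ≡ 3 (mod 7). Now have -(3/7).
Both 3 ≡ 3 and 7 ≡ 3 (mod 4), so reciprocity gives (3/7) = -(7/3). Reduce: 7 ≡ 1 (mod 3). Now have (1/3).
(1/3) = 1. Collecting the sign factors: 1.
Product: (-1)·(1) = -1.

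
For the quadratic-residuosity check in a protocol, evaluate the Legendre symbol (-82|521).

-1

(-82|521)
  = (439|521)    [-82 ≡ 439 mod 521]
  = (521|439)    [QR: 521 ≡ 1 mod 4, sign kept]
  = (82|439)    [521 ≡ 82 mod 439]
  = (41|439)    [439 ≡ 7 mod 8 ⇒ (2|439) = +1]
  = (439|41)    [QR: 41 ≡ 1 mod 4, sign kept]
  = (29|41)    [439 ≡ 29 mod 41]
  = (41|29)    [QR: 29 ≡ 1 mod 4, sign kept]
  = (12|29)    [41 ≡ 12 mod 29]
  = (3|29)    [29 ≡ 5 mod 8 ⇒ (2|29)^2 = +1]
  = (29|3)    [QR: 29 ≡ 1 mod 4, sign kept]
  = (2|3)    [29 ≡ 2 mod 3]
  = -(1|3)    [3 ≡ 3 mod 8 ⇒ (2|3) = -1]
  = -1    [(1|3) = 1]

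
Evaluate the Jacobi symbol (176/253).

0

(176/253)
  = (11/253)    [253 ≡ 5 mod 8 ⇒ (2/253)^4 = +1]
  = (253/11)    [QR: 253 ≡ 1 mod 4, sign kept]
  = (0/11)    [253 ≡ 0 mod 11]
  = 0    [numerator 0, gcd > 1]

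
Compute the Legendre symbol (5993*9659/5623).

By multiplicativity, (5993·9659/5623) = (5993/5623)·(9659/5623).
First factor (5993/5623):
Reduce the numerator: 5993 ≡ 370 (mod 5623), so (5993/5623) = (370/5623).
Factor out 2: 370 = 2·185. Since 5623 ≡ 7 (mod 8), (2/5623) = +1. Now have (185/5623).
185 ≡ 1 (mod 4), so quadratic reciprocity gives (185/5623) = (5623/185). Reduce: 5623 ≡ 73 (mod 185). Now have (73/185).
73 ≡ 1 (mod 4), so quadratic reciprocity gives (73/185) = (185/73). Reduce: 185 ≡ 39 (mod 73). Now have (39/73).
73 ≡ 1 (mod 4), so quadratic reciprocity gives (39/73) = (73/39). Reduce: 73 ≡ 34 (mod 39). Now have (34/39).
Factor out 2: 34 = 2·17. Since 39 ≡ 7 (mod 8), (2/39) = +1. Now have (17/39).
17 ≡ 1 (mod 4), so quadratic reciprocity gives (17/39) = (39/17). Reduce: 39 ≡ 5 (mod 17). Now have (5/17).
5 ≡ 1 (mod 4), so quadratic reciprocity gives (5/17) = (17/5). Reduce: 17 ≡ 2 (mod 5). Now have (2/5).
Factor out 2: 2 = 2. Since 5 ≡ 5 (mod 8), (2/5) = -1. Now have -(1/5).
(1/5) = 1. Collecting the sign factors: -1.
Second factor (9659/5623):
Reduce the numerator: 9659 ≡ 4036 (mod 5623), so (9659/5623) = (4036/5623).
Factor out 2: 4036 = 2^2·1009. Since 5623 ≡ 7 (mod 8), (2/5623) = +1, and (2/5623)^2 = +1. Now have (1009/5623).
1009 ≡ 1 (mod 4), so quadratic reciprocity gives (1009/5623) = (5623/1009). Reduce: 5623 ≡ 578 (mod 1009). Now have (578/1009).
Factor out 2: 578 = 2·289. Since 1009 ≡ 1 (mod 8), (2/1009) = +1. Now have (289/1009).
289 ≡ 1 (mod 4), so quadratic reciprocity gives (289/1009) = (1009/289). Reduce: 1009 ≡ 142 (mod 289). Now have (142/289).
Factor out 2: 142 = 2·71. Since 289 ≡ 1 (mod 8), (2/289) = +1. Now have (71/289).
289 ≡ 1 (mod 4), so quadratic reciprocity gives (71/289) = (289/71). Reduce: 289 ≡ 5 (mod 71). Now have (5/71).
5 ≡ 1 (mod 4), so quadratic reciprocity gives (5/71) = (71/5). Reduce: 71 ≡ 1 (mod 5). Now have (1/5).
(1/5) = 1. Collecting the sign factors: 1.
Product: (-1)·(1) = -1.

-1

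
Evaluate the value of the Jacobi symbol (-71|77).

1

(-71|77)
  = (6|77)    [-71 ≡ 6 mod 77]
  = -(3|77)    [77 ≡ 5 mod 8 ⇒ (2|77) = -1]
  = -(77|3)    [QR: 77 ≡ 1 mod 4, sign kept]
  = -(2|3)    [77 ≡ 2 mod 3]
  = (1|3)    [3 ≡ 3 mod 8 ⇒ (2|3) = -1]
  = 1    [(1|3) = 1]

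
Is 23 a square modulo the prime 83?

yes

Both 23 ≡ 3 and 83 ≡ 3 (mod 4), so reciprocity gives (23|83) = -(83|23). Reduce: 83 ≡ 14 (mod 23). Now have -(14|23).
Factor out 2: 14 = 2·7. Since 23 ≡ 7 (mod 8), (2|23) = +1. Now have -(7|23).
Both 7 ≡ 3 and 23 ≡ 3 (mod 4), so reciprocity gives (7|23) = -(23|7). Reduce: 23 ≡ 2 (mod 7). Now have (2|7).
Factor out 2: 2 = 2. Since 7 ≡ 7 (mod 8), (2|7) = +1. Now have (1|7).
(1|7) = 1. Collecting the sign factors: 1.
The Legendre symbol is 1, so x^2 ≡ 23 (mod 83) has solution.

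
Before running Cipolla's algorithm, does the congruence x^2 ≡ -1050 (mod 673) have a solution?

Reduce the numerator: -1050 ≡ 296 (mod 673), so (-1050/673) = (296/673).
Factor out 2: 296 = 2^3·37. Since 673 ≡ 1 (mod 8), (2/673) = +1, and (2/673)^3 = +1. Now have (37/673).
37 ≡ 1 (mod 4), so quadratic reciprocity gives (37/673) = (673/37). Reduce: 673 ≡ 7 (mod 37). Now have (7/37).
37 ≡ 1 (mod 4), so quadratic reciprocity gives (7/37) = (37/7). Reduce: 37 ≡ 2 (mod 7). Now have (2/7).
Factor out 2: 2 = 2. Since 7 ≡ 7 (mod 8), (2/7) = +1. Now have (1/7).
(1/7) = 1. Collecting the sign factors: 1.
(-1050/673) = 1, and 673 is prime, so -1050 is a quadratic residue mod 673.

yes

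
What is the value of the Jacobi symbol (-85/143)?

-1

(-85/143)
  = (58/143)    [-85 ≡ 58 mod 143]
  = (29/143)    [143 ≡ 7 mod 8 ⇒ (2/143) = +1]
  = (143/29)    [QR: 29 ≡ 1 mod 4, sign kept]
  = (27/29)    [143 ≡ 27 mod 29]
  = (29/27)    [QR: 29 ≡ 1 mod 4, sign kept]
  = (2/27)    [29 ≡ 2 mod 27]
  = -(1/27)    [27 ≡ 3 mod 8 ⇒ (2/27) = -1]
  = -1    [(1/27) = 1]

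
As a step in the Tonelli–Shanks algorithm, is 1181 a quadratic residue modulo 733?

no

(1181|733)
  = (448|733)    [1181 ≡ 448 mod 733]
  = (7|733)    [733 ≡ 5 mod 8 ⇒ (2|733)^6 = +1]
  = (733|7)    [QR: 733 ≡ 1 mod 4, sign kept]
  = (5|7)    [733 ≡ 5 mod 7]
  = (7|5)    [QR: 5 ≡ 1 mod 4, sign kept]
  = (2|5)    [7 ≡ 2 mod 5]
  = -(1|5)    [5 ≡ 5 mod 8 ⇒ (2|5) = -1]
  = -1    [(1|5) = 1]
(1181|733) = -1, and 733 is prime, so 1181 is not a quadratic residue mod 733.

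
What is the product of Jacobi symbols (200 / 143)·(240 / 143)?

-1

By multiplicativity, (200·240 / 143) = (200 / 143)·(240 / 143).
First factor (200 / 143):
Reduce the numerator: 200 ≡ 57 (mod 143), so (200 / 143) = (57 / 143).
57 ≡ 1 (mod 4), so quadratic reciprocity gives (57 / 143) = (143 / 57). Reduce: 143 ≡ 29 (mod 57). Now have (29 / 57).
29 ≡ 1 (mod 4), so quadratic reciprocity gives (29 / 57) = (57 / 29). Reduce: 57 ≡ 28 (mod 29). Now have (28 / 29).
Factor out 2: 28 = 2^2·7. Since 29 ≡ 5 (mod 8), (2 / 29) = -1, and (2 / 29)^2 = +1. Now have (7 / 29).
29 ≡ 1 (mod 4), so quadratic reciprocity gives (7 / 29) = (29 / 7). Reduce: 29 ≡ 1 (mod 7). Now have (1 / 7).
(1 / 7) = 1. Collecting the sign factors: 1.
Second factor (240 / 143):
Reduce the numerator: 240 ≡ 97 (mod 143), so (240 / 143) = (97 / 143).
97 ≡ 1 (mod 4), so quadratic reciprocity gives (97 / 143) = (143 / 97). Reduce: 143 ≡ 46 (mod 97). Now have (46 / 97).
Factor out 2: 46 = 2·23. Since 97 ≡ 1 (mod 8), (2 / 97) = +1. Now have (23 / 97).
97 ≡ 1 (mod 4), so quadratic reciprocity gives (23 / 97) = (97 / 23). Reduce: 97 ≡ 5 (mod 23). Now have (5 / 23).
5 ≡ 1 (mod 4), so quadratic reciprocity gives (5 / 23) = (23 / 5). Reduce: 23 ≡ 3 (mod 5). Now have (3 / 5).
5 ≡ 1 (mod 4), so quadratic reciprocity gives (3 / 5) = (5 / 3). Reduce: 5 ≡ 2 (mod 3). Now have (2 / 3).
Factor out 2: 2 = 2. Since 3 ≡ 3 (mod 8), (2 / 3) = -1. Now have -(1 / 3).
(1 / 3) = 1. Collecting the sign factors: -1.
Product: (1)·(-1) = -1.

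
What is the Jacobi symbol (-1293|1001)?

(-1293|1001)
  = (1293|1001)    [1001 ≡ 1 mod 4 ⇒ (-1|1001) = +1]
  = (292|1001)    [1293 ≡ 292 mod 1001]
  = (73|1001)    [1001 ≡ 1 mod 8 ⇒ (2|1001)^2 = +1]
  = (1001|73)    [QR: 73 ≡ 1 mod 4, sign kept]
  = (52|73)    [1001 ≡ 52 mod 73]
  = (13|73)    [73 ≡ 1 mod 8 ⇒ (2|73)^2 = +1]
  = (73|13)    [QR: 13 ≡ 1 mod 4, sign kept]
  = (8|13)    [73 ≡ 8 mod 13]
  = -(1|13)    [13 ≡ 5 mod 8 ⇒ (2|13)^3 = -1]
  = -1    [(1|13) = 1]

-1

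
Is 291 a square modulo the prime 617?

no

(291|617)
  = (617|291)    [QR: 617 ≡ 1 mod 4, sign kept]
  = (35|291)    [617 ≡ 35 mod 291]
  = -(291|35)    [QR: both ≡ 3 mod 4, sign flips]
  = -(11|35)    [291 ≡ 11 mod 35]
  = (35|11)    [QR: both ≡ 3 mod 4, sign flips]
  = (2|11)    [35 ≡ 2 mod 11]
  = -(1|11)    [11 ≡ 3 mod 8 ⇒ (2|11) = -1]
  = -1    [(1|11) = 1]
The Legendre symbol is -1, so x^2 ≡ 291 (mod 617) has no solution.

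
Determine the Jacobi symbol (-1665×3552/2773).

1

By multiplicativity, (-1665·3552/2773) = (-1665/2773)·(3552/2773).
First factor (-1665/2773):
(-1665/2773)
  = (1108/2773)    [-1665 ≡ 1108 mod 2773]
  = (277/2773)    [2773 ≡ 5 mod 8 ⇒ (2/2773)^2 = +1]
  = (2773/277)    [QR: 277 ≡ 1 mod 4, sign kept]
  = (3/277)    [2773 ≡ 3 mod 277]
  = (277/3)    [QR: 277 ≡ 1 mod 4, sign kept]
  = (1/3)    [277 ≡ 1 mod 3]
  = 1    [(1/3) = 1]
Second factor (3552/2773):
(3552/2773)
  = (779/2773)    [3552 ≡ 779 mod 2773]
  = (2773/779)    [QR: 2773 ≡ 1 mod 4, sign kept]
  = (436/779)    [2773 ≡ 436 mod 779]
  = (109/779)    [779 ≡ 3 mod 8 ⇒ (2/779)^2 = +1]
  = (779/109)    [QR: 109 ≡ 1 mod 4, sign kept]
  = (16/109)    [779 ≡ 16 mod 109]
  = (1/109)    [109 ≡ 5 mod 8 ⇒ (2/109)^4 = +1]
  = 1    [(1/109) = 1]
Product: (1)·(1) = 1.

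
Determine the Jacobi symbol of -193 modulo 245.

-1

Pull out -1: (-193|245) = (-1|245)·(193|245). Since 245 ≡ 1 (mod 4), (-1|245) = +1. Now have (193|245).
193 ≡ 1 (mod 4), so quadratic reciprocity gives (193|245) = (245|193). Reduce: 245 ≡ 52 (mod 193). Now have (52|193).
Factor out 2: 52 = 2^2·13. Since 193 ≡ 1 (mod 8), (2|193) = +1, and (2|193)^2 = +1. Now have (13|193).
13 ≡ 1 (mod 4), so quadratic reciprocity gives (13|193) = (193|13). Reduce: 193 ≡ 11 (mod 13). Now have (11|13).
13 ≡ 1 (mod 4), so quadratic reciprocity gives (11|13) = (13|11). Reduce: 13 ≡ 2 (mod 11). Now have (2|11).
Factor out 2: 2 = 2. Since 11 ≡ 3 (mod 8), (2|11) = -1. Now have -(1|11).
(1|11) = 1. Collecting the sign factors: -1.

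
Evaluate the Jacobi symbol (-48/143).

-1

(-48/143)
  = -(48/143)    [143 ≡ 3 mod 4 ⇒ (-1/143) = -1]
  = -(3/143)    [143 ≡ 7 mod 8 ⇒ (2/143)^4 = +1]
  = (143/3)    [QR: both ≡ 3 mod 4, sign flips]
  = (2/3)    [143 ≡ 2 mod 3]
  = -(1/3)    [3 ≡ 3 mod 8 ⇒ (2/3) = -1]
  = -1    [(1/3) = 1]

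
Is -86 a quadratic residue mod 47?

yes

(-86/47)
  = -(86/47)    [47 ≡ 3 mod 4 ⇒ (-1/47) = -1]
  = -(39/47)    [86 ≡ 39 mod 47]
  = (47/39)    [QR: both ≡ 3 mod 4, sign flips]
  = (8/39)    [47 ≡ 8 mod 39]
  = (1/39)    [39 ≡ 7 mod 8 ⇒ (2/39)^3 = +1]
  = 1    [(1/39) = 1]
(-86/47) = 1, and 47 is prime, so -86 is a quadratic residue mod 47.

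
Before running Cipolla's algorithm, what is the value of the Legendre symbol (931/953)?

(931/953)
  = (953/931)    [QR: 953 ≡ 1 mod 4, sign kept]
  = (22/931)    [953 ≡ 22 mod 931]
  = -(11/931)    [931 ≡ 3 mod 8 ⇒ (2/931) = -1]
  = (931/11)    [QR: both ≡ 3 mod 4, sign flips]
  = (7/11)    [931 ≡ 7 mod 11]
  = -(11/7)    [QR: both ≡ 3 mod 4, sign flips]
  = -(4/7)    [11 ≡ 4 mod 7]
  = -(1/7)    [7 ≡ 7 mod 8 ⇒ (2/7)^2 = +1]
  = -1    [(1/7) = 1]

-1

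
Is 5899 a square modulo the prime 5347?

yes

Reduce the numerator: 5899 ≡ 552 (mod 5347), so (5899|5347) = (552|5347).
Factor out 2: 552 = 2^3·69. Since 5347 ≡ 3 (mod 8), (2|5347) = -1, and (2|5347)^3 = -1. Now have -(69|5347).
69 ≡ 1 (mod 4), so quadratic reciprocity gives (69|5347) = (5347|69). Reduce: 5347 ≡ 34 (mod 69). Now have -(34|69).
Factor out 2: 34 = 2·17. Since 69 ≡ 5 (mod 8), (2|69) = -1. Now have (17|69).
17 ≡ 1 (mod 4), so quadratic reciprocity gives (17|69) = (69|17). Reduce: 69 ≡ 1 (mod 17). Now have (1|17).
(1|17) = 1. Collecting the sign factors: 1.
(5899|5347) = 1, and 5347 is prime, so 5899 is a quadratic residue mod 5347.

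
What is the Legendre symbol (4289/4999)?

4289 ≡ 1 (mod 4), so quadratic reciprocity gives (4289/4999) = (4999/4289). Reduce: 4999 ≡ 710 (mod 4289). Now have (710/4289).
Factor out 2: 710 = 2·355. Since 4289 ≡ 1 (mod 8), (2/4289) = +1. Now have (355/4289).
4289 ≡ 1 (mod 4), so quadratic reciprocity gives (355/4289) = (4289/355). Reduce: 4289 ≡ 29 (mod 355). Now have (29/355).
29 ≡ 1 (mod 4), so quadratic reciprocity gives (29/355) = (355/29). Reduce: 355 ≡ 7 (mod 29). Now have (7/29).
29 ≡ 1 (mod 4), so quadratic reciprocity gives (7/29) = (29/7). Reduce: 29 ≡ 1 (mod 7). Now have (1/7).
(1/7) = 1. Collecting the sign factors: 1.

1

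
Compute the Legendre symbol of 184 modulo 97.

-1

Reduce the numerator: 184 ≡ 87 (mod 97), so (184/97) = (87/97).
97 ≡ 1 (mod 4), so quadratic reciprocity gives (87/97) = (97/87). Reduce: 97 ≡ 10 (mod 87). Now have (10/87).
Factor out 2: 10 = 2·5. Since 87 ≡ 7 (mod 8), (2/87) = +1. Now have (5/87).
5 ≡ 1 (mod 4), so quadratic reciprocity gives (5/87) = (87/5). Reduce: 87 ≡ 2 (mod 5). Now have (2/5).
Factor out 2: 2 = 2. Since 5 ≡ 5 (mod 8), (2/5) = -1. Now have -(1/5).
(1/5) = 1. Collecting the sign factors: -1.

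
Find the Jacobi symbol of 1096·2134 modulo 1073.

1

By multiplicativity, (1096·2134 / 1073) = (1096 / 1073)·(2134 / 1073).
First factor (1096 / 1073):
(1096 / 1073)
  = (23 / 1073)    [1096 ≡ 23 mod 1073]
  = (1073 / 23)    [QR: 1073 ≡ 1 mod 4, sign kept]
  = (15 / 23)    [1073 ≡ 15 mod 23]
  = -(23 / 15)    [QR: both ≡ 3 mod 4, sign flips]
  = -(8 / 15)    [23 ≡ 8 mod 15]
  = -(1 / 15)    [15 ≡ 7 mod 8 ⇒ (2 / 15)^3 = +1]
  = -1    [(1 / 15) = 1]
Second factor (2134 / 1073):
(2134 / 1073)
  = (1061 / 1073)    [2134 ≡ 1061 mod 1073]
  = (1073 / 1061)    [QR: 1061 ≡ 1 mod 4, sign kept]
  = (12 / 1061)    [1073 ≡ 12 mod 1061]
  = (3 / 1061)    [1061 ≡ 5 mod 8 ⇒ (2 / 1061)^2 = +1]
  = (1061 / 3)    [QR: 1061 ≡ 1 mod 4, sign kept]
  = (2 / 3)    [1061 ≡ 2 mod 3]
  = -(1 / 3)    [3 ≡ 3 mod 8 ⇒ (2 / 3) = -1]
  = -1    [(1 / 3) = 1]
Product: (-1)·(-1) = 1.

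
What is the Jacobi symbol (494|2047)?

-1

(494|2047)
  = (247|2047)    [2047 ≡ 7 mod 8 ⇒ (2|2047) = +1]
  = -(2047|247)    [QR: both ≡ 3 mod 4, sign flips]
  = -(71|247)    [2047 ≡ 71 mod 247]
  = (247|71)    [QR: both ≡ 3 mod 4, sign flips]
  = (34|71)    [247 ≡ 34 mod 71]
  = (17|71)    [71 ≡ 7 mod 8 ⇒ (2|71) = +1]
  = (71|17)    [QR: 17 ≡ 1 mod 4, sign kept]
  = (3|17)    [71 ≡ 3 mod 17]
  = (17|3)    [QR: 17 ≡ 1 mod 4, sign kept]
  = (2|3)    [17 ≡ 2 mod 3]
  = -(1|3)    [3 ≡ 3 mod 8 ⇒ (2|3) = -1]
  = -1    [(1|3) = 1]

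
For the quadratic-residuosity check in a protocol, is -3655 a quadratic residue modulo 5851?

Reduce the numerator: -3655 ≡ 2196 (mod 5851), so (-3655|5851) = (2196|5851).
Factor out 2: 2196 = 2^2·549. Since 5851 ≡ 3 (mod 8), (2|5851) = -1, and (2|5851)^2 = +1. Now have (549|5851).
549 ≡ 1 (mod 4), so quadratic reciprocity gives (549|5851) = (5851|549). Reduce: 5851 ≡ 361 (mod 549). Now have (361|549).
361 ≡ 1 (mod 4), so quadratic reciprocity gives (361|549) = (549|361). Reduce: 549 ≡ 188 (mod 361). Now have (188|361).
Factor out 2: 188 = 2^2·47. Since 361 ≡ 1 (mod 8), (2|361) = +1, and (2|361)^2 = +1. Now have (47|361).
361 ≡ 1 (mod 4), so quadratic reciprocity gives (47|361) = (361|47). Reduce: 361 ≡ 32 (mod 47). Now have (32|47).
Factor out 2: 32 = 2^5. Since 47 ≡ 7 (mod 8), (2|47) = +1, and (2|47)^5 = +1. Now have (1|47).
(1|47) = 1. Collecting the sign factors: 1.
(-3655|5851) = 1, and 5851 is prime, so -3655 is a quadratic residue mod 5851.

yes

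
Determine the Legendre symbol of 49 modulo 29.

(49/29)
  = (20/29)    [49 ≡ 20 mod 29]
  = (5/29)    [29 ≡ 5 mod 8 ⇒ (2/29)^2 = +1]
  = (29/5)    [QR: 5 ≡ 1 mod 4, sign kept]
  = (4/5)    [29 ≡ 4 mod 5]
  = (1/5)    [5 ≡ 5 mod 8 ⇒ (2/5)^2 = +1]
  = 1    [(1/5) = 1]

1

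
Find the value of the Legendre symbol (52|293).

-1

(52|293)
  = (13|293)    [293 ≡ 5 mod 8 ⇒ (2|293)^2 = +1]
  = (293|13)    [QR: 13 ≡ 1 mod 4, sign kept]
  = (7|13)    [293 ≡ 7 mod 13]
  = (13|7)    [QR: 13 ≡ 1 mod 4, sign kept]
  = (6|7)    [13 ≡ 6 mod 7]
  = (3|7)    [7 ≡ 7 mod 8 ⇒ (2|7) = +1]
  = -(7|3)    [QR: both ≡ 3 mod 4, sign flips]
  = -(1|3)    [7 ≡ 1 mod 3]
  = -1    [(1|3) = 1]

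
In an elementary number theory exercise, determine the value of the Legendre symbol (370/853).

-1

Factor out 2: 370 = 2·185. Since 853 ≡ 5 (mod 8), (2/853) = -1. Now have -(185/853).
185 ≡ 1 (mod 4), so quadratic reciprocity gives (185/853) = (853/185). Reduce: 853 ≡ 113 (mod 185). Now have -(113/185).
113 ≡ 1 (mod 4), so quadratic reciprocity gives (113/185) = (185/113). Reduce: 185 ≡ 72 (mod 113). Now have -(72/113).
Factor out 2: 72 = 2^3·9. Since 113 ≡ 1 (mod 8), (2/113) = +1, and (2/113)^3 = +1. Now have -(9/113).
9 ≡ 1 (mod 4), so quadratic reciprocity gives (9/113) = (113/9). Reduce: 113 ≡ 5 (mod 9). Now have -(5/9).
5 ≡ 1 (mod 4), so quadratic reciprocity gives (5/9) = (9/5). Reduce: 9 ≡ 4 (mod 5). Now have -(4/5).
Factor out 2: 4 = 2^2. Since 5 ≡ 5 (mod 8), (2/5) = -1, and (2/5)^2 = +1. Now have -(1/5).
(1/5) = 1. Collecting the sign factors: -1.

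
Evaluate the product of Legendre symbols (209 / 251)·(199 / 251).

By multiplicativity, (209·199 / 251) = (209 / 251)·(199 / 251).
First factor (209 / 251):
(209 / 251)
  = (251 / 209)    [QR: 209 ≡ 1 mod 4, sign kept]
  = (42 / 209)    [251 ≡ 42 mod 209]
  = (21 / 209)    [209 ≡ 1 mod 8 ⇒ (2 / 209) = +1]
  = (209 / 21)    [QR: 21 ≡ 1 mod 4, sign kept]
  = (20 / 21)    [209 ≡ 20 mod 21]
  = (5 / 21)    [21 ≡ 5 mod 8 ⇒ (2 / 21)^2 = +1]
  = (21 / 5)    [QR: 5 ≡ 1 mod 4, sign kept]
  = (1 / 5)    [21 ≡ 1 mod 5]
  = 1    [(1 / 5) = 1]
Second factor (199 / 251):
(199 / 251)
  = -(251 / 199)    [QR: both ≡ 3 mod 4, sign flips]
  = -(52 / 199)    [251 ≡ 52 mod 199]
  = -(13 / 199)    [199 ≡ 7 mod 8 ⇒ (2 / 199)^2 = +1]
  = -(199 / 13)    [QR: 13 ≡ 1 mod 4, sign kept]
  = -(4 / 13)    [199 ≡ 4 mod 13]
  = -(1 / 13)    [13 ≡ 5 mod 8 ⇒ (2 / 13)^2 = +1]
  = -1    [(1 / 13) = 1]
Product: (1)·(-1) = -1.

-1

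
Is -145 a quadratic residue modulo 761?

yes

(-145/761)
  = (145/761)    [761 ≡ 1 mod 4 ⇒ (-1/761) = +1]
  = (761/145)    [QR: 145 ≡ 1 mod 4, sign kept]
  = (36/145)    [761 ≡ 36 mod 145]
  = (9/145)    [145 ≡ 1 mod 8 ⇒ (2/145)^2 = +1]
  = (145/9)    [QR: 9 ≡ 1 mod 4, sign kept]
  = (1/9)    [145 ≡ 1 mod 9]
  = 1    [(1/9) = 1]
(-145/761) = 1, and 761 is prime, so -145 is a quadratic residue mod 761.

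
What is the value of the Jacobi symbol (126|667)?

1

Factor out 2: 126 = 2·63. Since 667 ≡ 3 (mod 8), (2|667) = -1. Now have -(63|667).
Both 63 ≡ 3 and 667 ≡ 3 (mod 4), so reciprocity gives (63|667) = -(667|63). Reduce: 667 ≡ 37 (mod 63). Now have (37|63).
37 ≡ 1 (mod 4), so quadratic reciprocity gives (37|63) = (63|37). Reduce: 63 ≡ 26 (mod 37). Now have (26|37).
Factor out 2: 26 = 2·13. Since 37 ≡ 5 (mod 8), (2|37) = -1. Now have -(13|37).
13 ≡ 1 (mod 4), so quadratic reciprocity gives (13|37) = (37|13). Reduce: 37 ≡ 11 (mod 13). Now have -(11|13).
13 ≡ 1 (mod 4), so quadratic reciprocity gives (11|13) = (13|11). Reduce: 13 ≡ 2 (mod 11). Now have -(2|11).
Factor out 2: 2 = 2. Since 11 ≡ 3 (mod 8), (2|11) = -1. Now have (1|11).
(1|11) = 1. Collecting the sign factors: 1.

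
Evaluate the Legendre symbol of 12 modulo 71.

(12/71)
  = (3/71)    [71 ≡ 7 mod 8 ⇒ (2/71)^2 = +1]
  = -(71/3)    [QR: both ≡ 3 mod 4, sign flips]
  = -(2/3)    [71 ≡ 2 mod 3]
  = (1/3)    [3 ≡ 3 mod 8 ⇒ (2/3) = -1]
  = 1    [(1/3) = 1]

1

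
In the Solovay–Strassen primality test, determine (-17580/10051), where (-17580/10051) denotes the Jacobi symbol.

Pull out -1: (-17580/10051) = (-1/10051)·(17580/10051). Since 10051 ≡ 3 (mod 4), (-1/10051) = -1. Now have -(17580/10051).
Reduce the numerator: 17580 ≡ 7529 (mod 10051), so (17580/10051) = (7529/10051).
7529 ≡ 1 (mod 4), so quadratic reciprocity gives (7529/10051) = (10051/7529). Reduce: 10051 ≡ 2522 (mod 7529). Now have -(2522/7529).
Factor out 2: 2522 = 2·1261. Since 7529 ≡ 1 (mod 8), (2/7529) = +1. Now have -(1261/7529).
1261 ≡ 1 (mod 4), so quadratic reciprocity gives (1261/7529) = (7529/1261). Reduce: 7529 ≡ 1224 (mod 1261). Now have -(1224/1261).
Factor out 2: 1224 = 2^3·153. Since 1261 ≡ 5 (mod 8), (2/1261) = -1, and (2/1261)^3 = -1. Now have (153/1261).
153 ≡ 1 (mod 4), so quadratic reciprocity gives (153/1261) = (1261/153). Reduce: 1261 ≡ 37 (mod 153). Now have (37/153).
37 ≡ 1 (mod 4), so quadratic reciprocity gives (37/153) = (153/37). Reduce: 153 ≡ 5 (mod 37). Now have (5/37).
5 ≡ 1 (mod 4), so quadratic reciprocity gives (5/37) = (37/5). Reduce: 37 ≡ 2 (mod 5). Now have (2/5).
Factor out 2: 2 = 2. Since 5 ≡ 5 (mod 8), (2/5) = -1. Now have -(1/5).
(1/5) = 1. Collecting the sign factors: -1.

-1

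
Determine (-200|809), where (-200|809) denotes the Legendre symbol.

(-200|809)
  = (609|809)    [-200 ≡ 609 mod 809]
  = (809|609)    [QR: 609 ≡ 1 mod 4, sign kept]
  = (200|609)    [809 ≡ 200 mod 609]
  = (25|609)    [609 ≡ 1 mod 8 ⇒ (2|609)^3 = +1]
  = (609|25)    [QR: 25 ≡ 1 mod 4, sign kept]
  = (9|25)    [609 ≡ 9 mod 25]
  = (25|9)    [QR: 9 ≡ 1 mod 4, sign kept]
  = (7|9)    [25 ≡ 7 mod 9]
  = (9|7)    [QR: 9 ≡ 1 mod 4, sign kept]
  = (2|7)    [9 ≡ 2 mod 7]
  = (1|7)    [7 ≡ 7 mod 8 ⇒ (2|7) = +1]
  = 1    [(1|7) = 1]

1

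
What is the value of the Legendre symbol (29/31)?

-1

29 ≡ 1 (mod 4), so quadratic reciprocity gives (29/31) = (31/29). Reduce: 31 ≡ 2 (mod 29). Now have (2/29).
Factor out 2: 2 = 2. Since 29 ≡ 5 (mod 8), (2/29) = -1. Now have -(1/29).
(1/29) = 1. Collecting the sign factors: -1.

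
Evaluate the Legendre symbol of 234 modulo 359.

-1

Factor out 2: 234 = 2·117. Since 359 ≡ 7 (mod 8), (2/359) = +1. Now have (117/359).
117 ≡ 1 (mod 4), so quadratic reciprocity gives (117/359) = (359/117). Reduce: 359 ≡ 8 (mod 117). Now have (8/117).
Factor out 2: 8 = 2^3. Since 117 ≡ 5 (mod 8), (2/117) = -1, and (2/117)^3 = -1. Now have -(1/117).
(1/117) = 1. Collecting the sign factors: -1.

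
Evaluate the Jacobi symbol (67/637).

-1

637 ≡ 1 (mod 4), so quadratic reciprocity gives (67/637) = (637/67). Reduce: 637 ≡ 34 (mod 67). Now have (34/67).
Factor out 2: 34 = 2·17. Since 67 ≡ 3 (mod 8), (2/67) = -1. Now have -(17/67).
17 ≡ 1 (mod 4), so quadratic reciprocity gives (17/67) = (67/17). Reduce: 67 ≡ 16 (mod 17). Now have -(16/17).
Factor out 2: 16 = 2^4. Since 17 ≡ 1 (mod 8), (2/17) = +1, and (2/17)^4 = +1. Now have -(1/17).
(1/17) = 1. Collecting the sign factors: -1.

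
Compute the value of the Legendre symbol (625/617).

Reduce the numerator: 625 ≡ 8 (mod 617), so (625/617) = (8/617).
Factor out 2: 8 = 2^3. Since 617 ≡ 1 (mod 8), (2/617) = +1, and (2/617)^3 = +1. Now have (1/617).
(1/617) = 1. Collecting the sign factors: 1.

1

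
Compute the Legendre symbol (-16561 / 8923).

(-16561 / 8923)
  = (1285 / 8923)    [-16561 ≡ 1285 mod 8923]
  = (8923 / 1285)    [QR: 1285 ≡ 1 mod 4, sign kept]
  = (1213 / 1285)    [8923 ≡ 1213 mod 1285]
  = (1285 / 1213)    [QR: 1213 ≡ 1 mod 4, sign kept]
  = (72 / 1213)    [1285 ≡ 72 mod 1213]
  = -(9 / 1213)    [1213 ≡ 5 mod 8 ⇒ (2 / 1213)^3 = -1]
  = -(1213 / 9)    [QR: 9 ≡ 1 mod 4, sign kept]
  = -(7 / 9)    [1213 ≡ 7 mod 9]
  = -(9 / 7)    [QR: 9 ≡ 1 mod 4, sign kept]
  = -(2 / 7)    [9 ≡ 2 mod 7]
  = -(1 / 7)    [7 ≡ 7 mod 8 ⇒ (2 / 7) = +1]
  = -1    [(1 / 7) = 1]

-1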